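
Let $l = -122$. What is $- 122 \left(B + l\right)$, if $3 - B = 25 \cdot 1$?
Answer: $17568$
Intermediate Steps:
$B = -22$ ($B = 3 - 25 \cdot 1 = 3 - 25 = -22$)
$- 122 \left(B + l\right) = - 122 \left(-22 - 122\right) = \left(-122\right) \left(-144\right) = 17568$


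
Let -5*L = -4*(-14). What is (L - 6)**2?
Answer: 7396/25 ≈ 295.84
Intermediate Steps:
L = -56/5 (L = -(-4)*(-14)/5 = -1/5*56 = -56/5 ≈ -11.200)
(L - 6)**2 = (-56/5 - 6)**2 = (-86/5)**2 = 7396/25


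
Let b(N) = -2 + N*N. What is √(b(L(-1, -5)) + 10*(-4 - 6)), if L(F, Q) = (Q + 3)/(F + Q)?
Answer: I*√917/3 ≈ 10.094*I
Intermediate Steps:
L(F, Q) = (3 + Q)/(F + Q)
b(N) = -2 + N²
√(b(L(-1, -5)) + 10*(-4 - 6)) = √((-2 + ((3 - 5)/(-1 - 5))²) + 10*(-4 - 6)) = √((-2 + (-2/(-6))²) + 10*(-10)) = √((-2 + (-⅙*(-2))²) - 100) = √((-2 + (⅓)²) - 100) = √((-2 + ⅑) - 100) = √(-17/9 - 100) = √(-917/9) = I*√917/3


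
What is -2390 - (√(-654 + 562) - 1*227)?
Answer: -2163 - 2*I*√23 ≈ -2163.0 - 9.5917*I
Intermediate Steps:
-2390 - (√(-654 + 562) - 1*227) = -2390 - (√(-92) - 227) = -2390 - (2*I*√23 - 227) = -2390 - (-227 + 2*I*√23) = -2390 + (227 - 2*I*√23) = -2163 - 2*I*√23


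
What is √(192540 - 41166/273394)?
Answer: √12449180163981/8041 ≈ 438.79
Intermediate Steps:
√(192540 - 41166/273394) = √(192540 - 41166*1/273394) = √(192540 - 20583/136697) = √(26319619797/136697) = √12449180163981/8041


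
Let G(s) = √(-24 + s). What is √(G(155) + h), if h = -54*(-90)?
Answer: √(4860 + √131) ≈ 69.796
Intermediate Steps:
h = 4860
√(G(155) + h) = √(√(-24 + 155) + 4860) = √(√131 + 4860) = √(4860 + √131)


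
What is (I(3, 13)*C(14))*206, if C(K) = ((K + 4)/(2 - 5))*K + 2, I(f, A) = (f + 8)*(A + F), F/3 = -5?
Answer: 371624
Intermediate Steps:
F = -15 (F = 3*(-5) = -15)
I(f, A) = (-15 + A)*(8 + f) (I(f, A) = (f + 8)*(A - 15) = (8 + f)*(-15 + A) = (-15 + A)*(8 + f))
C(K) = 2 + K*(-4/3 - K/3) (C(K) = ((4 + K)/(-3))*K + 2 = ((4 + K)*(-⅓))*K + 2 = (-4/3 - K/3)*K + 2 = K*(-4/3 - K/3) + 2 = 2 + K*(-4/3 - K/3))
(I(3, 13)*C(14))*206 = ((-120 - 15*3 + 8*13 + 13*3)*(2 - 4/3*14 - ⅓*14²))*206 = ((-120 - 45 + 104 + 39)*(2 - 56/3 - ⅓*196))*206 = -22*(2 - 56/3 - 196/3)*206 = -22*(-82)*206 = 1804*206 = 371624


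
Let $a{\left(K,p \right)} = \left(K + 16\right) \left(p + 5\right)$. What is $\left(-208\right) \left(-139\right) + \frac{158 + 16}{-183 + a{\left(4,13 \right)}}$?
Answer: $\frac{1705866}{59} \approx 28913.0$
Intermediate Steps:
$a{\left(K,p \right)} = \left(5 + p\right) \left(16 + K\right)$ ($a{\left(K,p \right)} = \left(16 + K\right) \left(5 + p\right) = \left(5 + p\right) \left(16 + K\right)$)
$\left(-208\right) \left(-139\right) + \frac{158 + 16}{-183 + a{\left(4,13 \right)}} = \left(-208\right) \left(-139\right) + \frac{158 + 16}{-183 + \left(80 + 5 \cdot 4 + 16 \cdot 13 + 4 \cdot 13\right)} = 28912 + \frac{174}{-183 + \left(80 + 20 + 208 + 52\right)} = 28912 + \frac{174}{-183 + 360} = 28912 + \frac{174}{177} = 28912 + 174 \cdot \frac{1}{177} = 28912 + \frac{58}{59} = \frac{1705866}{59}$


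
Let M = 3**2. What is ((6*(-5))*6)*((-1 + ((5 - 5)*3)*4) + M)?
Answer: -1440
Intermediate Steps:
M = 9
((6*(-5))*6)*((-1 + ((5 - 5)*3)*4) + M) = ((6*(-5))*6)*((-1 + ((5 - 5)*3)*4) + 9) = (-30*6)*((-1 + (0*3)*4) + 9) = -180*((-1 + 0*4) + 9) = -180*((-1 + 0) + 9) = -180*(-1 + 9) = -180*8 = -1440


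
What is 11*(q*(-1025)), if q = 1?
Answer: -11275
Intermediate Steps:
11*(q*(-1025)) = 11*(1*(-1025)) = 11*(-1025) = -11275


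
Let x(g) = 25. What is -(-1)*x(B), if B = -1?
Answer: 25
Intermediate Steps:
-(-1)*x(B) = -(-1)*25 = -1*(-25) = 25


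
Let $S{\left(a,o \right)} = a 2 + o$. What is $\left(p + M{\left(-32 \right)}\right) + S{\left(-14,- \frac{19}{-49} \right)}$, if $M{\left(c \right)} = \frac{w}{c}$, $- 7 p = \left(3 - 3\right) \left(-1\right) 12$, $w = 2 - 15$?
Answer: $- \frac{42659}{1568} \approx -27.206$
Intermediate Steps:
$w = -13$ ($w = 2 - 15 = -13$)
$S{\left(a,o \right)} = o + 2 a$ ($S{\left(a,o \right)} = 2 a + o = o + 2 a$)
$p = 0$ ($p = - \frac{\left(3 - 3\right) \left(-1\right) 12}{7} = - \frac{0 \left(-1\right) 12}{7} = - \frac{0 \cdot 12}{7} = \left(- \frac{1}{7}\right) 0 = 0$)
$M{\left(c \right)} = - \frac{13}{c}$
$\left(p + M{\left(-32 \right)}\right) + S{\left(-14,- \frac{19}{-49} \right)} = \left(0 - \frac{13}{-32}\right) - \left(28 + \frac{19}{-49}\right) = \left(0 - - \frac{13}{32}\right) - \frac{1353}{49} = \left(0 + \frac{13}{32}\right) + \left(\frac{19}{49} - 28\right) = \frac{13}{32} - \frac{1353}{49} = - \frac{42659}{1568}$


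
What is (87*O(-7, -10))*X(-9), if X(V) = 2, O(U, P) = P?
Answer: -1740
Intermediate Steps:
(87*O(-7, -10))*X(-9) = (87*(-10))*2 = -870*2 = -1740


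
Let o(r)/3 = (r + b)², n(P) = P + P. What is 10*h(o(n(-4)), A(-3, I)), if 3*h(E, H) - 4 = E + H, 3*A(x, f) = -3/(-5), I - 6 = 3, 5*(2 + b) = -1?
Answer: 5272/5 ≈ 1054.4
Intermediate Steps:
b = -11/5 (b = -2 + (⅕)*(-1) = -2 - ⅕ = -11/5 ≈ -2.2000)
I = 9 (I = 6 + 3 = 9)
n(P) = 2*P
A(x, f) = ⅕ (A(x, f) = (-3/(-5))/3 = (-3*(-⅕))/3 = (⅓)*(⅗) = ⅕)
o(r) = 3*(-11/5 + r)² (o(r) = 3*(r - 11/5)² = 3*(-11/5 + r)²)
h(E, H) = 4/3 + E/3 + H/3 (h(E, H) = 4/3 + (E + H)/3 = 4/3 + (E/3 + H/3) = 4/3 + E/3 + H/3)
10*h(o(n(-4)), A(-3, I)) = 10*(4/3 + (3*(-11 + 5*(2*(-4)))²/25)/3 + (⅓)*(⅕)) = 10*(4/3 + (3*(-11 + 5*(-8))²/25)/3 + 1/15) = 10*(4/3 + (3*(-11 - 40)²/25)/3 + 1/15) = 10*(4/3 + ((3/25)*(-51)²)/3 + 1/15) = 10*(4/3 + ((3/25)*2601)/3 + 1/15) = 10*(4/3 + (⅓)*(7803/25) + 1/15) = 10*(4/3 + 2601/25 + 1/15) = 10*(2636/25) = 5272/5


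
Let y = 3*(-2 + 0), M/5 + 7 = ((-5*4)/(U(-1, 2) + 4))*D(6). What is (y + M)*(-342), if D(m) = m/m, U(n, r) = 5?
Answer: 17822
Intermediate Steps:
D(m) = 1
M = -415/9 (M = -35 + 5*(((-5*4)/(5 + 4))*1) = -35 + 5*((-20/9)*1) = -35 + 5*(((⅑)*(-20))*1) = -35 + 5*(-20/9*1) = -35 + 5*(-20/9) = -35 - 100/9 = -415/9 ≈ -46.111)
y = -6 (y = 3*(-2) = -6)
(y + M)*(-342) = (-6 - 415/9)*(-342) = -469/9*(-342) = 17822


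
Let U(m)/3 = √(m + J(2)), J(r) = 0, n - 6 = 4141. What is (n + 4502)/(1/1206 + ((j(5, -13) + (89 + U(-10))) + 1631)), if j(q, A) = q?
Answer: 21699504693594/4327991182441 - 37738250892*I*√10/4327991182441 ≈ 5.0138 - 0.027574*I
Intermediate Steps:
n = 4147 (n = 6 + 4141 = 4147)
U(m) = 3*√m (U(m) = 3*√(m + 0) = 3*√m)
(n + 4502)/(1/1206 + ((j(5, -13) + (89 + U(-10))) + 1631)) = (4147 + 4502)/(1/1206 + ((5 + (89 + 3*√(-10))) + 1631)) = 8649/(1/1206 + ((5 + (89 + 3*(I*√10))) + 1631)) = 8649/(1/1206 + ((5 + (89 + 3*I*√10)) + 1631)) = 8649/(1/1206 + ((94 + 3*I*√10) + 1631)) = 8649/(1/1206 + (1725 + 3*I*√10)) = 8649/(2080351/1206 + 3*I*√10)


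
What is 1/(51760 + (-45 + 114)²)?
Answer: 1/56521 ≈ 1.7693e-5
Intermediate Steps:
1/(51760 + (-45 + 114)²) = 1/(51760 + 69²) = 1/(51760 + 4761) = 1/56521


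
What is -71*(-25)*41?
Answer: 72775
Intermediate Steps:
-71*(-25)*41 = 1775*41 = 72775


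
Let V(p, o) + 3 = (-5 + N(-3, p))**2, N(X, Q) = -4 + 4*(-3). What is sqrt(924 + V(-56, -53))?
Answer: sqrt(1362) ≈ 36.905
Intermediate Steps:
N(X, Q) = -16 (N(X, Q) = -4 - 12 = -16)
V(p, o) = 438 (V(p, o) = -3 + (-5 - 16)**2 = -3 + (-21)**2 = -3 + 441 = 438)
sqrt(924 + V(-56, -53)) = sqrt(924 + 438) = sqrt(1362)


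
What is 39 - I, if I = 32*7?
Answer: -185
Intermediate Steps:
I = 224
39 - I = 39 - 1*224 = 39 - 224 = -185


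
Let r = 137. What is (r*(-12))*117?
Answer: -192348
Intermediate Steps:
(r*(-12))*117 = (137*(-12))*117 = -1644*117 = -192348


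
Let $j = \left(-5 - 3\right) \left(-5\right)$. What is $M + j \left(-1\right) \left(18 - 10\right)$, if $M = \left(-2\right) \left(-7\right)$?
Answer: $-306$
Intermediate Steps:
$j = 40$ ($j = \left(-8\right) \left(-5\right) = 40$)
$M = 14$
$M + j \left(-1\right) \left(18 - 10\right) = 14 + 40 \left(-1\right) \left(18 - 10\right) = 14 - 320 = -306$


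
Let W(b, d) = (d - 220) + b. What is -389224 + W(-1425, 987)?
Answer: -389882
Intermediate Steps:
W(b, d) = -220 + b + d (W(b, d) = (-220 + d) + b = -220 + b + d)
-389224 + W(-1425, 987) = -389224 + (-220 - 1425 + 987) = -389224 - 658 = -389882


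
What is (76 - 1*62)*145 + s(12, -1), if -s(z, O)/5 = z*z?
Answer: 1310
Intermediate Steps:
s(z, O) = -5*z² (s(z, O) = -5*z*z = -5*z²)
(76 - 1*62)*145 + s(12, -1) = (76 - 1*62)*145 - 5*12² = (76 - 62)*145 - 5*144 = 14*145 - 720 = 2030 - 720 = 1310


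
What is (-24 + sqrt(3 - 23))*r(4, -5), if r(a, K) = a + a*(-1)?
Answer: 0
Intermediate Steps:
r(a, K) = 0 (r(a, K) = a - a = 0)
(-24 + sqrt(3 - 23))*r(4, -5) = (-24 + sqrt(3 - 23))*0 = (-24 + sqrt(-20))*0 = (-24 + 2*I*sqrt(5))*0 = 0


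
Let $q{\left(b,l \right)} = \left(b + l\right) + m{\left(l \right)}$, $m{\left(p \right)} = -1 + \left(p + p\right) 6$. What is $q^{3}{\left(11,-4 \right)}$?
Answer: $-74088$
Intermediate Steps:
$m{\left(p \right)} = -1 + 12 p$ ($m{\left(p \right)} = -1 + 2 p 6 = -1 + 12 p$)
$q{\left(b,l \right)} = -1 + b + 13 l$ ($q{\left(b,l \right)} = \left(b + l\right) + \left(-1 + 12 l\right) = -1 + b + 13 l$)
$q^{3}{\left(11,-4 \right)} = \left(-1 + 11 + 13 \left(-4\right)\right)^{3} = \left(-1 + 11 - 52\right)^{3} = \left(-42\right)^{3} = -74088$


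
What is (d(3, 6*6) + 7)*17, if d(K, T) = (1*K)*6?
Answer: 425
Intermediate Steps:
d(K, T) = 6*K (d(K, T) = K*6 = 6*K)
(d(3, 6*6) + 7)*17 = (6*3 + 7)*17 = (18 + 7)*17 = 25*17 = 425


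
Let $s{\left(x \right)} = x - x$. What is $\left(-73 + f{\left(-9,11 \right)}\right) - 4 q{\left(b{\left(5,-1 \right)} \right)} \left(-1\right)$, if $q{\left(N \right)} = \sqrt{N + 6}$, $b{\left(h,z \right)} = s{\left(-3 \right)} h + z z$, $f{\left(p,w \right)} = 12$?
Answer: $- 244 \sqrt{7} \approx -645.56$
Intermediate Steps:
$s{\left(x \right)} = 0$
$b{\left(h,z \right)} = z^{2}$ ($b{\left(h,z \right)} = 0 h + z z = 0 + z^{2} = z^{2}$)
$q{\left(N \right)} = \sqrt{6 + N}$
$\left(-73 + f{\left(-9,11 \right)}\right) - 4 q{\left(b{\left(5,-1 \right)} \right)} \left(-1\right) = \left(-73 + 12\right) - 4 \sqrt{6 + \left(-1\right)^{2}} \left(-1\right) = - 61 - 4 \sqrt{6 + 1} \left(-1\right) = - 61 - 4 \sqrt{7} \left(-1\right) = - 61 \cdot 4 \sqrt{7} = - 244 \sqrt{7}$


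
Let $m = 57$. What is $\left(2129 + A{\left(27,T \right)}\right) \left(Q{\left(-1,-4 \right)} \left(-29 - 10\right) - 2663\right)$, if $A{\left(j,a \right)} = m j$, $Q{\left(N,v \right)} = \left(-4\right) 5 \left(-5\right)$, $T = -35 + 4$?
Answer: $-24073084$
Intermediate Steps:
$T = -31$
$Q{\left(N,v \right)} = 100$ ($Q{\left(N,v \right)} = \left(-20\right) \left(-5\right) = 100$)
$A{\left(j,a \right)} = 57 j$
$\left(2129 + A{\left(27,T \right)}\right) \left(Q{\left(-1,-4 \right)} \left(-29 - 10\right) - 2663\right) = \left(2129 + 57 \cdot 27\right) \left(100 \left(-29 - 10\right) - 2663\right) = \left(2129 + 1539\right) \left(100 \left(-39\right) - 2663\right) = 3668 \left(-3900 - 2663\right) = 3668 \left(-6563\right) = -24073084$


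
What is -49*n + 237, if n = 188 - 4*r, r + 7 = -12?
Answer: -12699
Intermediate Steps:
r = -19 (r = -7 - 12 = -19)
n = 264 (n = 188 - 4*(-19) = 188 + 76 = 264)
-49*n + 237 = -49*264 + 237 = -12936 + 237 = -12699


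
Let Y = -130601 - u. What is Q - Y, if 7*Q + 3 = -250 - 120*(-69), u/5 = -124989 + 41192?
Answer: -2010661/7 ≈ -2.8724e+5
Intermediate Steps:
u = -418985 (u = 5*(-124989 + 41192) = 5*(-83797) = -418985)
Y = 288384 (Y = -130601 - 1*(-418985) = -130601 + 418985 = 288384)
Q = 8027/7 (Q = -3/7 + (-250 - 120*(-69))/7 = -3/7 + (-250 + 8280)/7 = -3/7 + (⅐)*8030 = -3/7 + 8030/7 = 8027/7 ≈ 1146.7)
Q - Y = 8027/7 - 1*288384 = 8027/7 - 288384 = -2010661/7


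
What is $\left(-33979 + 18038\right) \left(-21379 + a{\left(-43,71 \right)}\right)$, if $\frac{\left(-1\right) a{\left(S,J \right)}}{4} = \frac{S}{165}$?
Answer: $\frac{56229693583}{165} \approx 3.4079 \cdot 10^{8}$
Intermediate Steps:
$a{\left(S,J \right)} = - \frac{4 S}{165}$ ($a{\left(S,J \right)} = - 4 \frac{S}{165} = - \frac{4 S}{165}$)
$\left(-33979 + 18038\right) \left(-21379 + a{\left(-43,71 \right)}\right) = \left(-33979 + 18038\right) \left(-21379 - - \frac{172}{165}\right) = - 15941 \left(-21379 + \frac{172}{165}\right) = \left(-15941\right) \left(- \frac{3527363}{165}\right) = \frac{56229693583}{165}$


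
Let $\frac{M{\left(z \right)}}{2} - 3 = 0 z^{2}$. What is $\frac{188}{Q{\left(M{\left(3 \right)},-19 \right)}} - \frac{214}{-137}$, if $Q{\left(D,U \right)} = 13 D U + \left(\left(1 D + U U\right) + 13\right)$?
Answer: $\frac{105036}{75487} \approx 1.3914$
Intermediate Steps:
$M{\left(z \right)} = 6$ ($M{\left(z \right)} = 6 + 2 \cdot 0 z^{2} = 6 + 2 \cdot 0 = 6 + 0 = 6$)
$Q{\left(D,U \right)} = 13 + D + U^{2} + 13 D U$ ($Q{\left(D,U \right)} = 13 D U + \left(\left(D + U^{2}\right) + 13\right) = 13 D U + \left(13 + D + U^{2}\right) = 13 + D + U^{2} + 13 D U$)
$\frac{188}{Q{\left(M{\left(3 \right)},-19 \right)}} - \frac{214}{-137} = \frac{188}{13 + 6 + \left(-19\right)^{2} + 13 \cdot 6 \left(-19\right)} - \frac{214}{-137} = \frac{188}{13 + 6 + 361 - 1482} - - \frac{214}{137} = \frac{188}{-1102} + \frac{214}{137} = 188 \left(- \frac{1}{1102}\right) + \frac{214}{137} = - \frac{94}{551} + \frac{214}{137} = \frac{105036}{75487}$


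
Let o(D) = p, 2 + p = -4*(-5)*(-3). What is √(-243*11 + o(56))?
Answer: I*√2735 ≈ 52.297*I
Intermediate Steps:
p = -62 (p = -2 - 4*(-5)*(-3) = -2 + 20*(-3) = -2 - 60 = -62)
o(D) = -62
√(-243*11 + o(56)) = √(-243*11 - 62) = √(-2673 - 62) = √(-2735) = I*√2735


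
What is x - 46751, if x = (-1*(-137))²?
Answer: -27982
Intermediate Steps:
x = 18769 (x = 137² = 18769)
x - 46751 = 18769 - 46751 = -27982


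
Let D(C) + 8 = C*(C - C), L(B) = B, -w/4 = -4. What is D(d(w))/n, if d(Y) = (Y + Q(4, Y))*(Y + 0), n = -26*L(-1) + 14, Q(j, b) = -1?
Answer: -⅕ ≈ -0.20000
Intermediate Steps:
w = 16 (w = -4*(-4) = 16)
n = 40 (n = -26*(-1) + 14 = 26 + 14 = 40)
d(Y) = Y*(-1 + Y) (d(Y) = (Y - 1)*(Y + 0) = (-1 + Y)*Y = Y*(-1 + Y))
D(C) = -8 (D(C) = -8 + C*(C - C) = -8 + C*0 = -8 + 0 = -8)
D(d(w))/n = -8/40 = -8*1/40 = -⅕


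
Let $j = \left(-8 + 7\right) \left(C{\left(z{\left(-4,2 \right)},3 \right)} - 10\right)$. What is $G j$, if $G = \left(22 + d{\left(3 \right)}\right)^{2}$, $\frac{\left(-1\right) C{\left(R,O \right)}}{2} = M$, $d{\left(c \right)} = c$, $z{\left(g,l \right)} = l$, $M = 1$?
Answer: $7500$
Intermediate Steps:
$C{\left(R,O \right)} = -2$ ($C{\left(R,O \right)} = \left(-2\right) 1 = -2$)
$G = 625$ ($G = \left(22 + 3\right)^{2} = 25^{2} = 625$)
$j = 12$ ($j = \left(-8 + 7\right) \left(-2 - 10\right) = \left(-1\right) \left(-12\right) = 12$)
$G j = 625 \cdot 12 = 7500$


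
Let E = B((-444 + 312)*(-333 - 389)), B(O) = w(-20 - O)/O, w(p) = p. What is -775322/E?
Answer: 18472821972/23831 ≈ 7.7516e+5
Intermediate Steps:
B(O) = (-20 - O)/O
E = -23831/23826 (E = (-20 - (-444 + 312)*(-333 - 389))/(((-444 + 312)*(-333 - 389))) = (-20 - (-132)*(-722))/((-132*(-722))) = (-20 - 1*95304)/95304 = (-20 - 95304)/95304 = (1/95304)*(-95324) = -23831/23826 ≈ -1.0002)
-775322/E = -775322/(-23831/23826) = -775322*(-23826/23831) = 18472821972/23831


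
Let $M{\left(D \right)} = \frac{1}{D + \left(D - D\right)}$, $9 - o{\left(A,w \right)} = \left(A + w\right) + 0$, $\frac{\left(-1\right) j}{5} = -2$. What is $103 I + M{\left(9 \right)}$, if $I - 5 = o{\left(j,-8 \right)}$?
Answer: $\frac{11125}{9} \approx 1236.1$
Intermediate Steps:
$j = 10$ ($j = \left(-5\right) \left(-2\right) = 10$)
$o{\left(A,w \right)} = 9 - A - w$ ($o{\left(A,w \right)} = 9 - \left(\left(A + w\right) + 0\right) = 9 - \left(A + w\right) = 9 - A - w$)
$M{\left(D \right)} = \frac{1}{D}$ ($M{\left(D \right)} = \frac{1}{D + 0} = \frac{1}{D}$)
$I = 12$ ($I = 5 - -7 = 5 + \left(9 - 10 + 8\right) = 5 + 7 = 12$)
$103 I + M{\left(9 \right)} = 103 \cdot 12 + \frac{1}{9} = 1236 + \frac{1}{9} = \frac{11125}{9}$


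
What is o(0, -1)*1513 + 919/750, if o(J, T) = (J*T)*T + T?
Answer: -1133831/750 ≈ -1511.8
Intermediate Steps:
o(J, T) = T + J*T² (o(J, T) = J*T² + T = T + J*T²)
o(0, -1)*1513 + 919/750 = -(1 + 0*(-1))*1513 + 919/750 = -(1 + 0)*1513 + 919*(1/750) = -1*1*1513 + 919/750 = -1*1513 + 919/750 = -1513 + 919/750 = -1133831/750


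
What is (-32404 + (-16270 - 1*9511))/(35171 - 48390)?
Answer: 58185/13219 ≈ 4.4016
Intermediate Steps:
(-32404 + (-16270 - 1*9511))/(35171 - 48390) = (-32404 + (-16270 - 9511))/(-13219) = (-32404 - 25781)*(-1/13219) = -58185*(-1/13219) = 58185/13219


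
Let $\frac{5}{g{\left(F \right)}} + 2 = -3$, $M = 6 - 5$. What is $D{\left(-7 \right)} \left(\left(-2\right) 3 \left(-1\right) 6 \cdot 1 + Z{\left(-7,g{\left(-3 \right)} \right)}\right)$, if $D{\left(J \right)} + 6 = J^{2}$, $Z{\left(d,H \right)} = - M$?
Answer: $1505$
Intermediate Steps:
$M = 1$ ($M = 6 - 5 = 1$)
$g{\left(F \right)} = -1$ ($g{\left(F \right)} = \frac{5}{-2 - 3} = \frac{5}{-5} = 5 \left(- \frac{1}{5}\right) = -1$)
$Z{\left(d,H \right)} = -1$ ($Z{\left(d,H \right)} = \left(-1\right) 1 = -1$)
$D{\left(J \right)} = -6 + J^{2}$
$D{\left(-7 \right)} \left(\left(-2\right) 3 \left(-1\right) 6 \cdot 1 + Z{\left(-7,g{\left(-3 \right)} \right)}\right) = \left(-6 + \left(-7\right)^{2}\right) \left(\left(-2\right) 3 \left(-1\right) 6 \cdot 1 - 1\right) = \left(-6 + 49\right) \left(\left(-6\right) \left(-1\right) 6 \cdot 1 - 1\right) = 43 \left(6 \cdot 6 \cdot 1 - 1\right) = 43 \left(36 \cdot 1 - 1\right) = 43 \left(36 - 1\right) = 43 \cdot 35 = 1505$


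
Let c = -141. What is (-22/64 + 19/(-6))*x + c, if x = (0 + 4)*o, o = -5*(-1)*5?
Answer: -11809/24 ≈ -492.04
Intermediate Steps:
o = 25 (o = 5*5 = 25)
x = 100 (x = (0 + 4)*25 = 4*25 = 100)
(-22/64 + 19/(-6))*x + c = (-22/64 + 19/(-6))*100 - 141 = (-22*1/64 + 19*(-1/6))*100 - 141 = (-11/32 - 19/6)*100 - 141 = -337/96*100 - 141 = -8425/24 - 141 = -11809/24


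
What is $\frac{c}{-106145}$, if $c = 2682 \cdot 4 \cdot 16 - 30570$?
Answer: $- \frac{141078}{106145} \approx -1.3291$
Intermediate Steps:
$c = 141078$ ($c = 2682 \cdot 64 - 30570 = 171648 - 30570 = 141078$)
$\frac{c}{-106145} = \frac{141078}{-106145} = 141078 \left(- \frac{1}{106145}\right) = - \frac{141078}{106145}$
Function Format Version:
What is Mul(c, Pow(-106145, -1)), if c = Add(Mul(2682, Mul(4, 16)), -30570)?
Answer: Rational(-141078, 106145) ≈ -1.3291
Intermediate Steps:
c = 141078 (c = Add(Mul(2682, 64), -30570) = Add(171648, -30570) = 141078)
Mul(c, Pow(-106145, -1)) = Mul(141078, Pow(-106145, -1)) = Mul(141078, Rational(-1, 106145)) = Rational(-141078, 106145)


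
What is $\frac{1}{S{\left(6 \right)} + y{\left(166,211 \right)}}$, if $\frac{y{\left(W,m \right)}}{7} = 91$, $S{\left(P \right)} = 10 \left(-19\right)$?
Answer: $\frac{1}{447} \approx 0.0022371$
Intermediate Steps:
$S{\left(P \right)} = -190$
$y{\left(W,m \right)} = 637$ ($y{\left(W,m \right)} = 7 \cdot 91 = 637$)
$\frac{1}{S{\left(6 \right)} + y{\left(166,211 \right)}} = \frac{1}{-190 + 637} = \frac{1}{447}$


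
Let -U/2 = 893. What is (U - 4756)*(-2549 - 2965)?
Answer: 36072588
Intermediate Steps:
U = -1786 (U = -2*893 = -1786)
(U - 4756)*(-2549 - 2965) = (-1786 - 4756)*(-2549 - 2965) = -6542*(-5514) = 36072588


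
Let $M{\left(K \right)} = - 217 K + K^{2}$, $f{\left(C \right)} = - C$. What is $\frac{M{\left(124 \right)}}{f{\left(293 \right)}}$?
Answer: $\frac{11532}{293} \approx 39.358$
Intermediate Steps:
$M{\left(K \right)} = K^{2} - 217 K$
$\frac{M{\left(124 \right)}}{f{\left(293 \right)}} = \frac{124 \left(-217 + 124\right)}{\left(-1\right) 293} = \frac{124 \left(-93\right)}{-293} = \left(-11532\right) \left(- \frac{1}{293}\right) = \frac{11532}{293}$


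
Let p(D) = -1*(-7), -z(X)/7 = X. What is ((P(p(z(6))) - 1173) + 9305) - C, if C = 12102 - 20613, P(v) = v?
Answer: 16650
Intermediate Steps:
z(X) = -7*X
p(D) = 7
C = -8511
((P(p(z(6))) - 1173) + 9305) - C = ((7 - 1173) + 9305) - 1*(-8511) = (-1166 + 9305) + 8511 = 8139 + 8511 = 16650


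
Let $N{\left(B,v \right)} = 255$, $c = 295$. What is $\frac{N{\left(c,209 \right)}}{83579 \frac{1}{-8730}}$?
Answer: $- \frac{2226150}{83579} \approx -26.635$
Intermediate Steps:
$\frac{N{\left(c,209 \right)}}{83579 \frac{1}{-8730}} = \frac{255}{83579 \frac{1}{-8730}} = \frac{255}{83579 \left(- \frac{1}{8730}\right)} = \frac{255}{- \frac{83579}{8730}} = 255 \left(- \frac{8730}{83579}\right) = - \frac{2226150}{83579}$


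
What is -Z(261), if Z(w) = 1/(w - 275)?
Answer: 1/14 ≈ 0.071429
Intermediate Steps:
Z(w) = 1/(-275 + w)
-Z(261) = -1/(-275 + 261) = -1/(-14) = -1*(-1/14) = 1/14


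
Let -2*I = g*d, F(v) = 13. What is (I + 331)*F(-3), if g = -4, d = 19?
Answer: 4797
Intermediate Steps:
I = 38 (I = -(-2)*19 = -½*(-76) = 38)
(I + 331)*F(-3) = (38 + 331)*13 = 369*13 = 4797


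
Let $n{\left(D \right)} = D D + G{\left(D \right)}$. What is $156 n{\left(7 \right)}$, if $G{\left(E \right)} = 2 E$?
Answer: $9828$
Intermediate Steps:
$n{\left(D \right)} = D^{2} + 2 D$ ($n{\left(D \right)} = D D + 2 D = D^{2} + 2 D$)
$156 n{\left(7 \right)} = 156 \cdot 7 \left(2 + 7\right) = 156 \cdot 7 \cdot 9 = 156 \cdot 63 = 9828$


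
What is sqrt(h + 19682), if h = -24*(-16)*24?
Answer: sqrt(28898) ≈ 169.99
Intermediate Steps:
h = 9216 (h = 384*24 = 9216)
sqrt(h + 19682) = sqrt(9216 + 19682) = sqrt(28898)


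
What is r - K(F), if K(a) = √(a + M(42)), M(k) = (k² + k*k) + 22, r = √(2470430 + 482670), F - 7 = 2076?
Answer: -√5633 + 10*√29531 ≈ 1643.4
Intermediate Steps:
F = 2083 (F = 7 + 2076 = 2083)
r = 10*√29531 (r = √2953100 = 10*√29531 ≈ 1718.5)
M(k) = 22 + 2*k² (M(k) = (k² + k²) + 22 = 2*k² + 22 = 22 + 2*k²)
K(a) = √(3550 + a) (K(a) = √(a + (22 + 2*42²)) = √(a + (22 + 2*1764)) = √(a + (22 + 3528)) = √(a + 3550) = √(3550 + a))
r - K(F) = 10*√29531 - √(3550 + 2083) = 10*√29531 - √5633 = -√5633 + 10*√29531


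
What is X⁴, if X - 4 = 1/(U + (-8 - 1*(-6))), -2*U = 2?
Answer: 14641/81 ≈ 180.75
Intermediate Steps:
U = -1 (U = -½*2 = -1)
X = 11/3 (X = 4 + 1/(-1 + (-8 - 1*(-6))) = 4 + 1/(-1 + (-8 + 6)) = 4 + 1/(-1 - 2) = 4 + 1/(-3) = 4 - ⅓ = 11/3 ≈ 3.6667)
X⁴ = (11/3)⁴ = 14641/81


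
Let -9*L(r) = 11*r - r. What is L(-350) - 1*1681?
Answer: -11629/9 ≈ -1292.1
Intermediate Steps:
L(r) = -10*r/9 (L(r) = -(11*r - r)/9 = -10*r/9)
L(-350) - 1*1681 = -10/9*(-350) - 1*1681 = 3500/9 - 1681 = -11629/9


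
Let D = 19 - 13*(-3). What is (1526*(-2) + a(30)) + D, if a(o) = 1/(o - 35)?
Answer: -14971/5 ≈ -2994.2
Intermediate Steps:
a(o) = 1/(-35 + o)
D = 58 (D = 19 + 39 = 58)
(1526*(-2) + a(30)) + D = (1526*(-2) + 1/(-35 + 30)) + 58 = (-3052 + 1/(-5)) + 58 = (-3052 - ⅕) + 58 = -15261/5 + 58 = -14971/5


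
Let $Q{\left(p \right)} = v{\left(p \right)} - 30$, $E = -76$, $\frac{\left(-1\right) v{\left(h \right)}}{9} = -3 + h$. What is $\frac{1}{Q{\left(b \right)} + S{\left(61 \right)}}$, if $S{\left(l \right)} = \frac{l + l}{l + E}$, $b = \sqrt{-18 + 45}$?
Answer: $\frac{2505}{464186} - \frac{6075 \sqrt{3}}{464186} \approx -0.017272$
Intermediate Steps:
$v{\left(h \right)} = 27 - 9 h$ ($v{\left(h \right)} = - 9 \left(-3 + h\right) = 27 - 9 h$)
$b = 3 \sqrt{3}$ ($b = \sqrt{27} = 3 \sqrt{3} \approx 5.1962$)
$S{\left(l \right)} = \frac{2 l}{-76 + l}$ ($S{\left(l \right)} = \frac{l + l}{l - 76} = \frac{2 l}{-76 + l}$)
$Q{\left(p \right)} = -3 - 9 p$ ($Q{\left(p \right)} = \left(27 - 9 p\right) - 30 = -3 - 9 p$)
$\frac{1}{Q{\left(b \right)} + S{\left(61 \right)}} = \frac{1}{\left(-3 - 9 \cdot 3 \sqrt{3}\right) + 2 \cdot 61 \frac{1}{-76 + 61}} = \frac{1}{\left(-3 - 27 \sqrt{3}\right) + 2 \cdot 61 \frac{1}{-15}} = \frac{1}{\left(-3 - 27 \sqrt{3}\right) + 2 \cdot 61 \left(- \frac{1}{15}\right)} = \frac{1}{\left(-3 - 27 \sqrt{3}\right) - \frac{122}{15}} = \frac{1}{- \frac{167}{15} - 27 \sqrt{3}}$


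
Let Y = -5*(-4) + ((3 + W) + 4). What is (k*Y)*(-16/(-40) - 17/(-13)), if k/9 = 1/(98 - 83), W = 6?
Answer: 10989/325 ≈ 33.812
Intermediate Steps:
k = ⅗ (k = 9/(98 - 83) = 9/15 = 9*(1/15) = ⅗ ≈ 0.60000)
Y = 33 (Y = -5*(-4) + ((3 + 6) + 4) = 20 + (9 + 4) = 20 + 13 = 33)
(k*Y)*(-16/(-40) - 17/(-13)) = ((⅗)*33)*(-16/(-40) - 17/(-13)) = 99*(-16*(-1/40) - 17*(-1/13))/5 = 99*(⅖ + 17/13)/5 = (99/5)*(111/65) = 10989/325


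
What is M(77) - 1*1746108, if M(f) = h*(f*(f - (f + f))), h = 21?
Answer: -1870617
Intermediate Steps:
M(f) = -21*f**2 (M(f) = 21*(f*(f - (f + f))) = 21*(f*(f - 2*f)) = 21*(f*(-f)) = 21*(-f**2) = -21*f**2)
M(77) - 1*1746108 = -21*77**2 - 1*1746108 = -21*5929 - 1746108 = -124509 - 1746108 = -1870617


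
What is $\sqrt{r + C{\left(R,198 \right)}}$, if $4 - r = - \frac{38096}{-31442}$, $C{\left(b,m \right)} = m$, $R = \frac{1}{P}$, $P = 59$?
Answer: $\frac{\sqrt{49624814274}}{15721} \approx 14.17$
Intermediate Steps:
$R = \frac{1}{59} \approx 0.016949$
$r = \frac{43836}{15721}$ ($r = 4 - - \frac{38096}{-31442} = 4 - \left(-38096\right) \left(- \frac{1}{31442}\right) = 4 - \frac{19048}{15721} = \frac{43836}{15721} \approx 2.7884$)
$\sqrt{r + C{\left(R,198 \right)}} = \sqrt{\frac{43836}{15721} + 198} = \sqrt{\frac{3156594}{15721}} = \frac{\sqrt{49624814274}}{15721}$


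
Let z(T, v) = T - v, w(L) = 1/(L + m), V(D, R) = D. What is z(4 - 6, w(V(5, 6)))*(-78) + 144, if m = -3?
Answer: 339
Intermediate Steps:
w(L) = 1/(-3 + L) (w(L) = 1/(L - 3) = 1/(-3 + L))
z(4 - 6, w(V(5, 6)))*(-78) + 144 = ((4 - 6) - 1/(-3 + 5))*(-78) + 144 = (-2 - 1/2)*(-78) + 144 = (-2 - 1*½)*(-78) + 144 = (-2 - ½)*(-78) + 144 = -5/2*(-78) + 144 = 195 + 144 = 339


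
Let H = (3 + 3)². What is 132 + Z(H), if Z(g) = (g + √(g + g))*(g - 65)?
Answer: -912 - 174*√2 ≈ -1158.1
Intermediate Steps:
H = 36 (H = 6² = 36)
Z(g) = (-65 + g)*(g + √2*√g) (Z(g) = (g + √(2*g))*(-65 + g) = (g + √2*√g)*(-65 + g) = (-65 + g)*(g + √2*√g))
132 + Z(H) = 132 + (36² - 65*36 + √2*36^(3/2) - 65*√2*√36) = 132 + (1296 - 2340 + √2*216 - 65*√2*6) = 132 + (1296 - 2340 + 216*√2 - 390*√2) = 132 + (-1044 - 174*√2) = -912 - 174*√2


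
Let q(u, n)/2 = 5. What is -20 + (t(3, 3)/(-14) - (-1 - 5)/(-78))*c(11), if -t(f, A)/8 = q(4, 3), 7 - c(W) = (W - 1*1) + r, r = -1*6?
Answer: -281/91 ≈ -3.0879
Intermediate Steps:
r = -6
c(W) = 14 - W (c(W) = 7 - ((W - 1*1) - 6) = 7 - ((W - 1) - 6) = 7 - ((-1 + W) - 6) = 7 - (-7 + W) = 7 + (7 - W) = 14 - W)
q(u, n) = 10 (q(u, n) = 2*5 = 10)
t(f, A) = -80 (t(f, A) = -8*10 = -80)
-20 + (t(3, 3)/(-14) - (-1 - 5)/(-78))*c(11) = -20 + (-80/(-14) - (-1 - 5)/(-78))*(14 - 1*11) = -20 + (-80*(-1/14) - 1*(-6)*(-1/78))*(14 - 11) = -20 + (40/7 + 6*(-1/78))*3 = -20 + (40/7 - 1/13)*3 = -20 + (513/91)*3 = -20 + 1539/91 = -281/91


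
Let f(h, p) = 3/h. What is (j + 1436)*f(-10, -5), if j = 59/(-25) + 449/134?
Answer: -14441757/33500 ≈ -431.10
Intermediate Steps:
j = 3319/3350 (j = 59*(-1/25) + 449*(1/134) = -59/25 + 449/134 = 3319/3350 ≈ 0.99075)
(j + 1436)*f(-10, -5) = (3319/3350 + 1436)*(3/(-10)) = 4813919*(3*(-1/10))/3350 = (4813919/3350)*(-3/10) = -14441757/33500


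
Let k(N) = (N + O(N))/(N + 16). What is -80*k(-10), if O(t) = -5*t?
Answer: -1600/3 ≈ -533.33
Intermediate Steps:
k(N) = -4*N/(16 + N) (k(N) = (N - 5*N)/(N + 16) = (-4*N)/(16 + N) = -4*N/(16 + N))
-80*k(-10) = -(-320)*(-10)/(16 - 10) = -(-320)*(-10)/6 = -80*20/3 = -1600/3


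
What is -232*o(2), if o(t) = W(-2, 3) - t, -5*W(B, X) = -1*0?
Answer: 464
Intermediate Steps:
W(B, X) = 0 (W(B, X) = -(-1)*0/5 = -⅕*0 = 0)
o(t) = -t (o(t) = 0 - t = -t)
-232*o(2) = -(-232)*2 = -232*(-2) = 464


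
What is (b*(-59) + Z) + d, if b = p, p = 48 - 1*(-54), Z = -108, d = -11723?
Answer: -17849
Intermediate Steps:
p = 102 (p = 48 + 54 = 102)
b = 102
(b*(-59) + Z) + d = (102*(-59) - 108) - 11723 = (-6018 - 108) - 11723 = -6126 - 11723 = -17849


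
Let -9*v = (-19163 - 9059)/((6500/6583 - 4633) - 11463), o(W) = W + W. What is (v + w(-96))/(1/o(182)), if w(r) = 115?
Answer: 9962320909814/238395303 ≈ 41789.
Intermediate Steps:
o(W) = 2*W
v = -92892713/476790606 (v = -(-19163 - 9059)/(9*((6500/6583 - 4633) - 11463)) = -(-28222)/(9*((6500*(1/6583) - 4633) - 11463)) = -(-28222)/(9*((6500/6583 - 4633) - 11463)) = -(-28222)/(9*(-30492539/6583 - 11463)) = -(-28222)/(9*(-105953468/6583)) = -(-28222)*(-6583)/(9*105953468) = -⅑*92892713/52976734 = -92892713/476790606 ≈ -0.19483)
(v + w(-96))/(1/o(182)) = (-92892713/476790606 + 115)/(1/(2*182)) = 54738026977/(476790606*(1/364)) = (54738026977/476790606)*364 = 9962320909814/238395303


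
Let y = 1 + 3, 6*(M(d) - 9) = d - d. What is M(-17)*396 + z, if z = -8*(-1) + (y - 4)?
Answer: 3572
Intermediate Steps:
M(d) = 9 (M(d) = 9 + (d - d)/6 = 9 + (⅙)*0 = 9 + 0 = 9)
y = 4
z = 8 (z = -8*(-1) + (4 - 4) = 8 + 0 = 8)
M(-17)*396 + z = 9*396 + 8 = 3564 + 8 = 3572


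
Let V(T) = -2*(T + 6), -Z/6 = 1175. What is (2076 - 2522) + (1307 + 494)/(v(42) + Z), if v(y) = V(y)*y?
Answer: -4944373/11082 ≈ -446.16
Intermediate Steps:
Z = -7050 (Z = -6*1175 = -7050)
V(T) = -12 - 2*T (V(T) = -2*(6 + T) = -12 - 2*T)
v(y) = y*(-12 - 2*y) (v(y) = (-12 - 2*y)*y = y*(-12 - 2*y))
(2076 - 2522) + (1307 + 494)/(v(42) + Z) = (2076 - 2522) + (1307 + 494)/(-2*42*(6 + 42) - 7050) = -446 + 1801/(-2*42*48 - 7050) = -446 + 1801/(-4032 - 7050) = -446 + 1801/(-11082) = -446 + 1801*(-1/11082) = -446 - 1801/11082 = -4944373/11082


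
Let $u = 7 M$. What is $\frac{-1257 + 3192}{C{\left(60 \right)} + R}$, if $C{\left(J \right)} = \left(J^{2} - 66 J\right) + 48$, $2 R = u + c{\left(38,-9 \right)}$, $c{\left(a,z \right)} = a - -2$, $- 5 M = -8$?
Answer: $- \frac{9675}{1432} \approx -6.7563$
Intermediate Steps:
$M = \frac{8}{5}$ ($M = \left(- \frac{1}{5}\right) \left(-8\right) = \frac{8}{5} \approx 1.6$)
$u = \frac{56}{5}$ ($u = 7 \cdot \frac{8}{5} = \frac{56}{5} \approx 11.2$)
$c{\left(a,z \right)} = 2 + a$ ($c{\left(a,z \right)} = a + 2 = 2 + a$)
$R = \frac{128}{5}$ ($R = \frac{\frac{56}{5} + \left(2 + 38\right)}{2} = \frac{\frac{56}{5} + 40}{2} = \frac{1}{2} \cdot \frac{256}{5} = \frac{128}{5} \approx 25.6$)
$C{\left(J \right)} = 48 + J^{2} - 66 J$
$\frac{-1257 + 3192}{C{\left(60 \right)} + R} = \frac{-1257 + 3192}{\left(48 + 60^{2} - 3960\right) + \frac{128}{5}} = \frac{1935}{\left(48 + 3600 - 3960\right) + \frac{128}{5}} = \frac{1935}{-312 + \frac{128}{5}} = \frac{1935}{- \frac{1432}{5}} = 1935 \left(- \frac{5}{1432}\right) = - \frac{9675}{1432}$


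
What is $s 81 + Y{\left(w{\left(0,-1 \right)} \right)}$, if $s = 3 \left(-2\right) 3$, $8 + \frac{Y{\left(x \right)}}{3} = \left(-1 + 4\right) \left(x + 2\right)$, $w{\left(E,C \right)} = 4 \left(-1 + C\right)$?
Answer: $-1536$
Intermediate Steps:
$w{\left(E,C \right)} = -4 + 4 C$
$Y{\left(x \right)} = -6 + 9 x$ ($Y{\left(x \right)} = -24 + 3 \left(-1 + 4\right) \left(x + 2\right) = -24 + 3 \cdot 3 \left(2 + x\right) = -24 + 3 \left(6 + 3 x\right) = -24 + \left(18 + 9 x\right) = -6 + 9 x$)
$s = -18$ ($s = \left(-6\right) 3 = -18$)
$s 81 + Y{\left(w{\left(0,-1 \right)} \right)} = \left(-18\right) 81 + \left(-6 + 9 \left(-4 + 4 \left(-1\right)\right)\right) = -1458 + \left(-6 + 9 \left(-4 - 4\right)\right) = -1458 + \left(-6 + 9 \left(-8\right)\right) = -1458 - 78 = -1536$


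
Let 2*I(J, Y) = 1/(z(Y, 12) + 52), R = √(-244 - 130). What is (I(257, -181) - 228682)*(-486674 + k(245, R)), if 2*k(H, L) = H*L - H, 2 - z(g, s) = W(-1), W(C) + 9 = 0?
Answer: 3117004613787/28 - 1008487585*I*√374/36 ≈ 1.1132e+11 - 5.4176e+8*I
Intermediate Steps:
W(C) = -9 (W(C) = -9 + 0 = -9)
z(g, s) = 11 (z(g, s) = 2 - 1*(-9) = 2 + 9 = 11)
R = I*√374 (R = √(-374) = I*√374 ≈ 19.339*I)
I(J, Y) = 1/126 (I(J, Y) = 1/(2*(11 + 52)) = (½)/63 = (½)*(1/63) = 1/126)
k(H, L) = -H/2 + H*L/2 (k(H, L) = (H*L - H)/2 = (-H + H*L)/2 = -H/2 + H*L/2)
(I(257, -181) - 228682)*(-486674 + k(245, R)) = (1/126 - 228682)*(-486674 + (½)*245*(-1 + I*√374)) = -28813931*(-486674 + (-245/2 + 245*I*√374/2))/126 = -28813931*(-973593/2 + 245*I*√374/2)/126 = 3117004613787/28 - 1008487585*I*√374/36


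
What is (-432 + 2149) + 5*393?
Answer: 3682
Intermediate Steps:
(-432 + 2149) + 5*393 = 1717 + 1965 = 3682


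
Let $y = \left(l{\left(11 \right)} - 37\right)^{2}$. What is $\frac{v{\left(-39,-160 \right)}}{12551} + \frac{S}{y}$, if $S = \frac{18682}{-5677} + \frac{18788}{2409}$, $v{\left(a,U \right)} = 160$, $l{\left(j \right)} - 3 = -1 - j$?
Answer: $\frac{35090496367}{2358462451422} \approx 0.014879$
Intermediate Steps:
$l{\left(j \right)} = 2 - j$ ($l{\left(j \right)} = 3 - \left(1 + j\right) = 2 - j$)
$S = \frac{5604958}{1243263}$ ($S = 18682 \left(- \frac{1}{5677}\right) + 18788 \cdot \frac{1}{2409} = - \frac{18682}{5677} + \frac{1708}{219} = \frac{5604958}{1243263} \approx 4.5083$)
$y = 2116$ ($y = \left(\left(2 - 11\right) - 37\right)^{2} = \left(-9 - 37\right)^{2} = \left(-46\right)^{2} = 2116$)
$\frac{v{\left(-39,-160 \right)}}{12551} + \frac{S}{y} = \frac{160}{12551} + \frac{5604958}{1243263 \cdot 2116} = 160 \cdot \frac{1}{12551} + \frac{5604958}{1243263} \cdot \frac{1}{2116} = \frac{160}{12551} + \frac{2802479}{1315372254} = \frac{35090496367}{2358462451422}$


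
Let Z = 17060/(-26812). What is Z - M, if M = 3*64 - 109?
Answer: -560614/6703 ≈ -83.636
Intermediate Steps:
Z = -4265/6703 (Z = 17060*(-1/26812) = -4265/6703 ≈ -0.63628)
M = 83 (M = 192 - 109 = 83)
Z - M = -4265/6703 - 1*83 = -4265/6703 - 83 = -560614/6703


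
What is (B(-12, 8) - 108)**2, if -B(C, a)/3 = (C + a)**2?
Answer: 24336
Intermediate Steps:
B(C, a) = -3*(C + a)**2
(B(-12, 8) - 108)**2 = (-3*(-12 + 8)**2 - 108)**2 = (-3*(-4)**2 - 108)**2 = (-3*16 - 108)**2 = (-48 - 108)**2 = (-156)**2 = 24336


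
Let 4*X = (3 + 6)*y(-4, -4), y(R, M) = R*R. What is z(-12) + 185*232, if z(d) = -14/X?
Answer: 772553/18 ≈ 42920.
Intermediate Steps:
y(R, M) = R**2
X = 36 (X = ((3 + 6)*(-4)**2)/4 = (9*16)/4 = (1/4)*144 = 36)
z(d) = -7/18 (z(d) = -14/36 = -14*1/36 = -7/18)
z(-12) + 185*232 = -7/18 + 185*232 = -7/18 + 42920 = 772553/18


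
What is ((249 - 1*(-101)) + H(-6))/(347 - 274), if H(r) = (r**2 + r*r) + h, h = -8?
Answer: 414/73 ≈ 5.6712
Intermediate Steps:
H(r) = -8 + 2*r**2 (H(r) = (r**2 + r*r) - 8 = (r**2 + r**2) - 8 = 2*r**2 - 8 = -8 + 2*r**2)
((249 - 1*(-101)) + H(-6))/(347 - 274) = ((249 - 1*(-101)) + (-8 + 2*(-6)**2))/(347 - 274) = ((249 + 101) + (-8 + 2*36))/73 = (350 + (-8 + 72))*(1/73) = (350 + 64)*(1/73) = 414*(1/73) = 414/73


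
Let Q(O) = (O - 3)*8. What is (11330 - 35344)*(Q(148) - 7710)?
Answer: 157291700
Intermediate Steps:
Q(O) = -24 + 8*O (Q(O) = (-3 + O)*8 = -24 + 8*O)
(11330 - 35344)*(Q(148) - 7710) = (11330 - 35344)*((-24 + 8*148) - 7710) = -24014*((-24 + 1184) - 7710) = -24014*(1160 - 7710) = -24014*(-6550) = 157291700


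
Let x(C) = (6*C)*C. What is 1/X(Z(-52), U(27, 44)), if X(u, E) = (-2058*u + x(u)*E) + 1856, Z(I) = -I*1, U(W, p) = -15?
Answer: -1/348520 ≈ -2.8693e-6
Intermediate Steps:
x(C) = 6*C**2
Z(I) = -I
X(u, E) = 1856 - 2058*u + 6*E*u**2 (X(u, E) = (-2058*u + (6*u**2)*E) + 1856 = (-2058*u + 6*E*u**2) + 1856 = 1856 - 2058*u + 6*E*u**2)
1/X(Z(-52), U(27, 44)) = 1/(1856 - (-2058)*(-52) + 6*(-15)*(-1*(-52))**2) = 1/(1856 - 2058*52 + 6*(-15)*52**2) = 1/(1856 - 107016 + 6*(-15)*2704) = 1/(1856 - 107016 - 243360) = 1/(-348520) = -1/348520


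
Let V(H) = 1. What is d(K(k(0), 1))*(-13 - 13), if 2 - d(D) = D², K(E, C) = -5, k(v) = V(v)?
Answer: 598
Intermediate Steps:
k(v) = 1
d(D) = 2 - D²
d(K(k(0), 1))*(-13 - 13) = (2 - 1*(-5)²)*(-13 - 13) = (2 - 1*25)*(-26) = (2 - 25)*(-26) = -23*(-26) = 598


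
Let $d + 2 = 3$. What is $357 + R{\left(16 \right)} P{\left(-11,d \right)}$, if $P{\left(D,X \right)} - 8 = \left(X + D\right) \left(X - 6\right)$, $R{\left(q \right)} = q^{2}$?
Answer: $15205$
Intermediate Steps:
$d = 1$ ($d = -2 + 3 = 1$)
$P{\left(D,X \right)} = 8 + \left(-6 + X\right) \left(D + X\right)$ ($P{\left(D,X \right)} = 8 + \left(X + D\right) \left(X - 6\right) = 8 + \left(D + X\right) \left(-6 + X\right) = 8 + \left(-6 + X\right) \left(D + X\right)$)
$357 + R{\left(16 \right)} P{\left(-11,d \right)} = 357 + 16^{2} \left(8 + 1^{2} - -66 - 6 - 11\right) = 357 + 256 \left(8 + 1 + 66 - 6 - 11\right) = 357 + 256 \cdot 58 = 357 + 14848 = 15205$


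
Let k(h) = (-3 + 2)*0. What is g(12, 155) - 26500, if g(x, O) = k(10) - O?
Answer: -26655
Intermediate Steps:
k(h) = 0 (k(h) = -1*0 = 0)
g(x, O) = -O (g(x, O) = 0 - O = -O)
g(12, 155) - 26500 = -1*155 - 26500 = -155 - 26500 = -26655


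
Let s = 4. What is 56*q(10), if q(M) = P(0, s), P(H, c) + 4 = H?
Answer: -224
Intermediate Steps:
P(H, c) = -4 + H
q(M) = -4 (q(M) = -4 + 0 = -4)
56*q(10) = 56*(-4) = -224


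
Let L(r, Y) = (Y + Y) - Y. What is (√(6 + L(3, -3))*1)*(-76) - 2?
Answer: -2 - 76*√3 ≈ -133.64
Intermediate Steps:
L(r, Y) = Y (L(r, Y) = 2*Y - Y = Y)
(√(6 + L(3, -3))*1)*(-76) - 2 = (√(6 - 3)*1)*(-76) - 2 = (√3*1)*(-76) - 2 = √3*(-76) - 2 = -76*√3 - 2 = -2 - 76*√3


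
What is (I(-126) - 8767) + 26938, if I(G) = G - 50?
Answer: 17995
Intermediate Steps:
I(G) = -50 + G
(I(-126) - 8767) + 26938 = ((-50 - 126) - 8767) + 26938 = (-176 - 8767) + 26938 = -8943 + 26938 = 17995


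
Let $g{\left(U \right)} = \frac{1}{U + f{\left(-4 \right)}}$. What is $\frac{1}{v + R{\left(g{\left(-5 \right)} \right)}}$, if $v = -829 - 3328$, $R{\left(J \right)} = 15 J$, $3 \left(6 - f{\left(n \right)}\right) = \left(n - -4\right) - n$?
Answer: $- \frac{1}{4202} \approx -0.00023798$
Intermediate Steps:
$f{\left(n \right)} = \frac{14}{3}$ ($f{\left(n \right)} = 6 - \frac{\left(n - -4\right) - n}{3} = 6 - \frac{\left(n + 4\right) - n}{3} = 6 - \frac{\left(4 + n\right) - n}{3} = 6 - \frac{4}{3} = \frac{14}{3}$)
$g{\left(U \right)} = \frac{1}{\frac{14}{3} + U}$ ($g{\left(U \right)} = \frac{1}{U + \frac{14}{3}} = \frac{1}{\frac{14}{3} + U}$)
$v = -4157$ ($v = -829 - 3328 = -4157$)
$\frac{1}{v + R{\left(g{\left(-5 \right)} \right)}} = \frac{1}{-4157 + 15 \frac{3}{14 + 3 \left(-5\right)}} = \frac{1}{-4157 + 15 \frac{3}{14 - 15}} = \frac{1}{-4157 + 15 \frac{3}{-1}} = \frac{1}{-4157 + 15 \cdot 3 \left(-1\right)} = \frac{1}{-4157 + 15 \left(-3\right)} = \frac{1}{-4157 - 45} = \frac{1}{-4202} = - \frac{1}{4202}$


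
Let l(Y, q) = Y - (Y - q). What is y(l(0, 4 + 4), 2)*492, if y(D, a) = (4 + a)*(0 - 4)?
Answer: -11808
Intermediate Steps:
l(Y, q) = q (l(Y, q) = Y + (q - Y) = q)
y(D, a) = -16 - 4*a (y(D, a) = (4 + a)*(-4) = -16 - 4*a)
y(l(0, 4 + 4), 2)*492 = (-16 - 4*2)*492 = (-16 - 8)*492 = -24*492 = -11808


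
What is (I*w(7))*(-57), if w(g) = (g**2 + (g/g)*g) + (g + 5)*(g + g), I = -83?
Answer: 1059744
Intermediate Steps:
w(g) = g + g**2 + 2*g*(5 + g) (w(g) = (g**2 + 1*g) + (5 + g)*(2*g) = (g**2 + g) + 2*g*(5 + g) = (g + g**2) + 2*g*(5 + g) = g + g**2 + 2*g*(5 + g))
(I*w(7))*(-57) = -581*(11 + 3*7)*(-57) = -581*(11 + 21)*(-57) = -581*32*(-57) = -83*224*(-57) = -18592*(-57) = 1059744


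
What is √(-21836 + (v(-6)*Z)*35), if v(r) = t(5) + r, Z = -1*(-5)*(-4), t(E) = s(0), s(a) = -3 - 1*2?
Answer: 2*I*√3534 ≈ 118.89*I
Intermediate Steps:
s(a) = -5 (s(a) = -3 - 2 = -5)
t(E) = -5
Z = -20 (Z = 5*(-4) = -20)
v(r) = -5 + r
√(-21836 + (v(-6)*Z)*35) = √(-21836 + ((-5 - 6)*(-20))*35) = √(-21836 - 11*(-20)*35) = √(-21836 + 220*35) = √(-21836 + 7700) = √(-14136) = 2*I*√3534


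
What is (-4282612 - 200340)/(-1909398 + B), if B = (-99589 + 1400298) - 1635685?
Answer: 2241476/1122187 ≈ 1.9974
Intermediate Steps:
B = -334976 (B = 1300709 - 1635685 = -334976)
(-4282612 - 200340)/(-1909398 + B) = (-4282612 - 200340)/(-1909398 - 334976) = -4482952/(-2244374) = -4482952*(-1/2244374) = 2241476/1122187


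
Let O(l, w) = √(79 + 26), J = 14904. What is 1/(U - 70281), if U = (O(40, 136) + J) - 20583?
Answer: -5064/384661433 - √105/5769921495 ≈ -1.3167e-5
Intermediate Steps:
O(l, w) = √105
U = -5679 + √105 (U = (√105 + 14904) - 20583 = (14904 + √105) - 20583 = -5679 + √105 ≈ -5668.8)
1/(U - 70281) = 1/((-5679 + √105) - 70281) = 1/(-75960 + √105)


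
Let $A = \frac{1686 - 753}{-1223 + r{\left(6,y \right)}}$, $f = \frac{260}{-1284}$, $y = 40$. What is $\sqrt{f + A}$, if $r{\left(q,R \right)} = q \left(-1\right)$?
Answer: $\frac{i \sqrt{149668035402}}{394509} \approx 0.98064 i$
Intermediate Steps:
$r{\left(q,R \right)} = - q$
$f = - \frac{65}{321}$ ($f = 260 \left(- \frac{1}{1284}\right) = - \frac{65}{321} \approx -0.20249$)
$A = - \frac{933}{1229}$ ($A = \frac{1686 - 753}{-1223 - 6} = \frac{933}{-1223 - 6} = \frac{933}{-1229} = 933 \left(- \frac{1}{1229}\right) = - \frac{933}{1229} \approx -0.75915$)
$\sqrt{f + A} = \sqrt{- \frac{65}{321} - \frac{933}{1229}} = \sqrt{- \frac{379378}{394509}} = \frac{i \sqrt{149668035402}}{394509}$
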